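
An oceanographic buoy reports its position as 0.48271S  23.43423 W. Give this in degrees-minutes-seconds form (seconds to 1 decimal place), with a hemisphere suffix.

0°28′57.8″ S, 23°26′3.2″ W

Latitude: 0.482710 × 60 = 28.96260′ → 28′, remainder × 60 = 57.756″
Longitude: 0.434230 × 60 = 26.05380′ → 26′, remainder × 60 = 3.228″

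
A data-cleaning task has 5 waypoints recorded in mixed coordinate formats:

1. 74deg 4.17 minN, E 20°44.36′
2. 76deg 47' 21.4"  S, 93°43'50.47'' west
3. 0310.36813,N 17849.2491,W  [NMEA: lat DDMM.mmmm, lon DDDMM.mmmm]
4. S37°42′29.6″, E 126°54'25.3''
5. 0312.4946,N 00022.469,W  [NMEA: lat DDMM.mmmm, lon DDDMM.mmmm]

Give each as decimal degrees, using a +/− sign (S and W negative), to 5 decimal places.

1. 74.06950, 20.73933
2. -76.78928, -93.73069
3. 3.17280, -178.82082
4. -37.70822, 126.90703
5. 3.20824, -0.37448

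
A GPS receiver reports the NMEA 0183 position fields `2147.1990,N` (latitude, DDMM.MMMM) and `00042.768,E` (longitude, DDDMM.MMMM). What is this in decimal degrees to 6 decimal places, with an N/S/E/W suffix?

21.786650° N, 0.712800° E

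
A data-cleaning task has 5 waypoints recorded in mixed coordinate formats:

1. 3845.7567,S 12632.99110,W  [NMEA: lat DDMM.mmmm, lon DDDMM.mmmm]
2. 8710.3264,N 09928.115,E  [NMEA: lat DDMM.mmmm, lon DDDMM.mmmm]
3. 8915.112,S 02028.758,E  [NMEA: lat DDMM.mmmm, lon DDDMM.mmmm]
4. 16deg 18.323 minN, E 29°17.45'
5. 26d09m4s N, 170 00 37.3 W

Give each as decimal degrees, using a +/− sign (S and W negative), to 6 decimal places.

1. -38.762612, -126.549852
2. 87.172107, 99.468583
3. -89.251867, 20.479300
4. 16.305383, 29.290833
5. 26.151111, -170.010361

Point 1:
  Latitude: split at 2 digits → 38° and 45.7567′; 38 + 45.7567/60 = 38.7626117
  S ⇒ negate
  Longitude: split at 3 digits → 126° and 32.9911′; 126 + 32.9911/60 = 126.5498517
  W → negative
Point 2:
  φ: split at 2 digits → 87° and 10.3264′; 87 + 10.3264/60 = 87.1721067
  N → positive
  Longitude: degrees = first 3 digits = 99, minutes = 28.115; 99 + 28.115/60 = 99.4685833
  E → positive
Point 3:
  Latitude: degrees = first 2 digits = 89, minutes = 15.112; 89 + 15.112/60 = 89.2518667
  S → negative
  λ: degrees = first 3 digits = 20, minutes = 28.758; 20 + 28.758/60 = 20.4793000
  E ⇒ keep positive
Point 4:
  Latitude: 16 + 18.323/60 = 16.3053833
  N ⇒ keep positive
  λ: 29 + 17.45/60 = 29.2908333
  E → positive
Point 5:
  Latitude: 9′ + 4″ = 9.06667′; 26 + 9.06667/60 = 26.1511111
  N → positive
  Longitude: 170 + 0/60 + 37.3/3600 = 170.0103611
  hemisphere W, so the sign is −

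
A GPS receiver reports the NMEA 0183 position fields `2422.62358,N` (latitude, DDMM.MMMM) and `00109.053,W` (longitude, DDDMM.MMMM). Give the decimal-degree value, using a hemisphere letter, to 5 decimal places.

24.37706° N, 1.15088° W

Lat: split at 2 digits → 24° and 22.62358′; 24 + 22.62358/60 = 24.377060
λ: degrees = first 3 digits = 1, minutes = 9.053; 1 + 9.053/60 = 1.150883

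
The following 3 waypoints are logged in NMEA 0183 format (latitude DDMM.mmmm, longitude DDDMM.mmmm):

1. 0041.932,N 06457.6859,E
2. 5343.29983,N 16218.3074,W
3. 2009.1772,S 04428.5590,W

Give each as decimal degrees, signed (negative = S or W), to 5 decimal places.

Point 1:
  φ: split at 2 digits → 00° and 41.932′; 0 + 41.932/60 = 0.698867
  N ⇒ keep positive
  λ: split at 3 digits → 064° and 57.6859′; 64 + 57.6859/60 = 64.961432
  E ⇒ keep positive
Point 2:
  Lat: split at 2 digits → 53° and 43.29983′; 53 + 43.29983/60 = 53.721664
  N → positive
  λ: degrees = first 3 digits = 162, minutes = 18.3074; 162 + 18.3074/60 = 162.305123
  W ⇒ negate
Point 3:
  Lat: split at 2 digits → 20° and 9.1772′; 20 + 9.1772/60 = 20.152953
  S → negative
  Longitude: split at 3 digits → 044° and 28.559′; 44 + 28.559/60 = 44.475983
  W ⇒ negate

1. 0.69887, 64.96143
2. 53.72166, -162.30512
3. -20.15295, -44.47598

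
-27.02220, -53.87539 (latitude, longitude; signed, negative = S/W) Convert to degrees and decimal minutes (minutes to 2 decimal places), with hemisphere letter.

Latitude is negative → S; |value| = 27.022200
Lat: 27° + 0.022200 × 60 = 27° 1.3320′
Longitude is negative → W; |value| = 53.875390
Lon: 53° + 0.875390 × 60 = 53° 52.5234′

27° 1.33′ S, 53° 52.52′ W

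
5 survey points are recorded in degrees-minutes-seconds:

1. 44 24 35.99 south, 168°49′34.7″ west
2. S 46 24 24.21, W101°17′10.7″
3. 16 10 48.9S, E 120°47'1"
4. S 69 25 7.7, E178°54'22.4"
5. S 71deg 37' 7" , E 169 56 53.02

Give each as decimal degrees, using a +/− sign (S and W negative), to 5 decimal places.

1. -44.41000, -168.82631
2. -46.40673, -101.28631
3. -16.18025, 120.78361
4. -69.41881, 178.90622
5. -71.61861, 169.94806

Point 1:
  Latitude: 44° + 24/60 + 35.99/3600 = 44 + 0.400000 + 0.009997 = 44.409997
  hemisphere S, so the sign is −
  Longitude: 168° + 49/60 + 34.7/3600 = 168 + 0.816667 + 0.009639 = 168.826306
  hemisphere W, so the sign is −
Point 2:
  Lat: 46° + 24/60 + 24.21/3600 = 46 + 0.400000 + 0.006725 = 46.406725
  S → negative
  Longitude: 101 + 17/60 + 10.7/3600 = 101.286306
  hemisphere W, so the sign is −
Point 3:
  φ: 16° + 10/60 + 48.9/3600 = 16 + 0.166667 + 0.013583 = 16.180250
  S ⇒ negate
  Longitude: 47′ + 1″ = 47.01667′; 120 + 47.01667/60 = 120.783611
  E → positive
Point 4:
  Latitude: 69° + 25/60 + 7.7/3600 = 69 + 0.416667 + 0.002139 = 69.418806
  hemisphere S, so the sign is −
  λ: 178° + 54/60 + 22.4/3600 = 178 + 0.900000 + 0.006222 = 178.906222
  E → positive
Point 5:
  Latitude: 37′ + 7″ = 37.11667′; 71 + 37.11667/60 = 71.618611
  S → negative
  Lon: 169 + 56/60 + 53.02/3600 = 169.948061
  E → positive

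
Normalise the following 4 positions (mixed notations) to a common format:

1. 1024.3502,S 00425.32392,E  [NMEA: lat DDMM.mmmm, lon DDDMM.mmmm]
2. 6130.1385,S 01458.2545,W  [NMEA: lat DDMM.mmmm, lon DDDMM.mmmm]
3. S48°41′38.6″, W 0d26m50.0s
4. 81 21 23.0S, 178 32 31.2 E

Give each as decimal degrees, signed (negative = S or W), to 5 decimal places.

Point 1:
  φ: split at 2 digits → 10° and 24.3502′; 10 + 24.3502/60 = 10.405837
  S ⇒ negate
  Longitude: degrees = first 3 digits = 4, minutes = 25.32392; 4 + 25.32392/60 = 4.422065
  E → positive
Point 2:
  φ: split at 2 digits → 61° and 30.1385′; 61 + 30.1385/60 = 61.502308
  hemisphere S, so the sign is −
  λ: degrees = first 3 digits = 14, minutes = 58.2545; 14 + 58.2545/60 = 14.970908
  W ⇒ negate
Point 3:
  φ: 48 + 41/60 + 38.6/3600 = 48.694056
  S → negative
  Lon: 26′ + 50″ = 26.83333′; 0 + 26.83333/60 = 0.447222
  W → negative
Point 4:
  Latitude: 81° + 21/60 + 23/3600 = 81 + 0.350000 + 0.006389 = 81.356389
  S ⇒ negate
  Longitude: 178 + 32/60 + 31.2/3600 = 178.542000
  E ⇒ keep positive

1. -10.40584, 4.42207
2. -61.50231, -14.97091
3. -48.69406, -0.44722
4. -81.35639, 178.54200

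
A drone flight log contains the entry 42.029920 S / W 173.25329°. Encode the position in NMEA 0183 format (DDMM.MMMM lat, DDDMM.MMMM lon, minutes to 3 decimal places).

Lat: fractional part 0.029920 → 1.79520 minutes
Longitude: fractional part 0.253290 → 15.19740 minutes

4201.795,S / 17315.197,W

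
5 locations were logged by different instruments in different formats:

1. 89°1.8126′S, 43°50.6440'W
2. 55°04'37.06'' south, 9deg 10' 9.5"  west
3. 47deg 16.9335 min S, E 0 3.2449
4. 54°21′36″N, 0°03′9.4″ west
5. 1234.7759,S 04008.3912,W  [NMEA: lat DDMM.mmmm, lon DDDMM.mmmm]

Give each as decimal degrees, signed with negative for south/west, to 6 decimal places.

Point 1:
  Latitude: 1.8126′ = 0.030210°; total 89.0302100
  S ⇒ negate
  λ: 50.644′ = 0.844067°; total 43.8440667
  hemisphere W, so the sign is −
Point 2:
  Lat: 55° + 4/60 + 37.06/3600 = 55 + 0.066667 + 0.010294 = 55.0769611
  hemisphere S, so the sign is −
  λ: 9° + 10/60 + 9.5/3600 = 9 + 0.166667 + 0.002639 = 9.1693056
  W → negative
Point 3:
  Lat: 16.9335′ = 0.282225°; total 47.2822250
  S ⇒ negate
  Longitude: 3.2449′ = 0.054082°; total 0.0540817
  E → positive
Point 4:
  Latitude: 54 + 21/60 + 36/3600 = 54.3600000
  N → positive
  Longitude: 0° + 3/60 + 9.4/3600 = 0 + 0.050000 + 0.002611 = 0.0526111
  W ⇒ negate
Point 5:
  φ: degrees = first 2 digits = 12, minutes = 34.7759; 12 + 34.7759/60 = 12.5795983
  S → negative
  Lon: degrees = first 3 digits = 40, minutes = 8.3912; 40 + 8.3912/60 = 40.1398533
  W ⇒ negate

1. -89.030210, -43.844067
2. -55.076961, -9.169306
3. -47.282225, 0.054082
4. 54.360000, -0.052611
5. -12.579598, -40.139853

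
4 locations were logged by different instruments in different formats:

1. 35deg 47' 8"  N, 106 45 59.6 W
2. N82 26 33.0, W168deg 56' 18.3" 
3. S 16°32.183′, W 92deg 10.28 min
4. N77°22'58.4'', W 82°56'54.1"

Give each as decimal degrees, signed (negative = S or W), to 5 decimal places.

1. 35.78556, -106.76656
2. 82.44250, -168.93842
3. -16.53638, -92.17133
4. 77.38289, -82.94836

Point 1:
  Lat: 35° + 47/60 + 8/3600 = 35 + 0.783333 + 0.002222 = 35.785556
  N → positive
  Longitude: 106 + 45/60 + 59.6/3600 = 106.766556
  W ⇒ negate
Point 2:
  Latitude: 82 + 26/60 + 33/3600 = 82.442500
  N → positive
  Lon: 168 + 56/60 + 18.3/3600 = 168.938417
  W → negative
Point 3:
  Lat: 16 + 32.183/60 = 16.536383
  hemisphere S, so the sign is −
  Lon: 10.28′ = 0.171333°; total 92.171333
  hemisphere W, so the sign is −
Point 4:
  Lat: 77° + 22/60 + 58.4/3600 = 77 + 0.366667 + 0.016222 = 77.382889
  N → positive
  λ: 82° + 56/60 + 54.1/3600 = 82 + 0.933333 + 0.015028 = 82.948361
  W ⇒ negate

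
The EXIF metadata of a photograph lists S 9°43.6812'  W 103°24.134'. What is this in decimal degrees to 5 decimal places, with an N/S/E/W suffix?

9.72802° S, 103.40223° W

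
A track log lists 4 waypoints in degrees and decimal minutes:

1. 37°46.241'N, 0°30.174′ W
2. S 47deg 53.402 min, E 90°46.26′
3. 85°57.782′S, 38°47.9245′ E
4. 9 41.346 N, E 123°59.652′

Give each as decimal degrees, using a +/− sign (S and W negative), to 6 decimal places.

1. 37.770683, -0.502900
2. -47.890033, 90.771000
3. -85.963033, 38.798742
4. 9.689100, 123.994200

Point 1:
  φ: 46.241′ = 0.770683°; total 37.7706833
  N ⇒ keep positive
  Longitude: 0 + 30.174/60 = 0.5029000
  W ⇒ negate
Point 2:
  Lat: 47 + 53.402/60 = 47.8900333
  S → negative
  λ: 90 + 46.26/60 = 90.7710000
  E → positive
Point 3:
  Latitude: 85 + 57.782/60 = 85.9630333
  S ⇒ negate
  Lon: 47.9245′ = 0.798742°; total 38.7987417
  E ⇒ keep positive
Point 4:
  Lat: 41.346′ = 0.689100°; total 9.6891000
  N → positive
  Lon: 59.652′ = 0.994200°; total 123.9942000
  E → positive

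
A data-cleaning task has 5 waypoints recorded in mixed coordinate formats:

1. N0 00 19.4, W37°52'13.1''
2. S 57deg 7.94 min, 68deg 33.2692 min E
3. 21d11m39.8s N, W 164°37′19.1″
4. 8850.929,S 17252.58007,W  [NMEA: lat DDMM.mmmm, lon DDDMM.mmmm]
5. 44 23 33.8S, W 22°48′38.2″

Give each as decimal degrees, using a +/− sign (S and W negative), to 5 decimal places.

1. 0.00539, -37.87031
2. -57.13233, 68.55449
3. 21.19439, -164.62197
4. -88.84882, -172.87633
5. -44.39272, -22.81061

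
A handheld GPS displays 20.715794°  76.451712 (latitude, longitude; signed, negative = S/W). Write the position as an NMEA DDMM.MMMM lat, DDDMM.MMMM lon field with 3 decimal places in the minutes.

Latitude: 20° + 0.715794 × 60 = 20° 42.94764′
λ: fractional part 0.451712 → 27.10272 minutes

2042.948,N / 07627.103,E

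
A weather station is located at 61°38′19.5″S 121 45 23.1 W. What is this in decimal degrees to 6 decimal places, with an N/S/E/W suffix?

φ: 61 + 38/60 + 19.5/3600 = 61.6387500
Lon: 121 + 45/60 + 23.1/3600 = 121.7564167

61.638750° S, 121.756417° W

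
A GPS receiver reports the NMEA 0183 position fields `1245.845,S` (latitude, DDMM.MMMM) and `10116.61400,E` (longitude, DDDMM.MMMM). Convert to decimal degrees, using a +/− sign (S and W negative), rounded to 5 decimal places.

-12.76408, 101.27690

φ: degrees = first 2 digits = 12, minutes = 45.845; 12 + 45.845/60 = 12.764083
S → negative
Lon: split at 3 digits → 101° and 16.614′; 101 + 16.614/60 = 101.276900
E ⇒ keep positive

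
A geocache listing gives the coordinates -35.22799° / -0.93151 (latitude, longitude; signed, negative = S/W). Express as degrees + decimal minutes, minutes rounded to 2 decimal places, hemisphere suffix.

Latitude is negative → S; |value| = 35.227990
φ: 35° + 0.227990 × 60 = 35° 13.6794′
Longitude is negative → W; |value| = 0.931510
Lon: 0° + 0.931510 × 60 = 0° 55.8906′

35° 13.68′ S, 0° 55.89′ W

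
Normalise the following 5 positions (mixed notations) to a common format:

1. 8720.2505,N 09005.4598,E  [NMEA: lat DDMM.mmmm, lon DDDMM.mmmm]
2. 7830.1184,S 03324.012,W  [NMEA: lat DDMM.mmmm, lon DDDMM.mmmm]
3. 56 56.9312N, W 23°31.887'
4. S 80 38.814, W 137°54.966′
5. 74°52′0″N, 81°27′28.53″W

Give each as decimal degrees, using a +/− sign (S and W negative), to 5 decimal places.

1. 87.33751, 90.09100
2. -78.50197, -33.40020
3. 56.94885, -23.53145
4. -80.64690, -137.91610
5. 74.86667, -81.45793

Point 1:
  Latitude: degrees = first 2 digits = 87, minutes = 20.2505; 87 + 20.2505/60 = 87.337508
  N ⇒ keep positive
  λ: split at 3 digits → 090° and 5.4598′; 90 + 5.4598/60 = 90.090997
  E → positive
Point 2:
  Lat: split at 2 digits → 78° and 30.1184′; 78 + 30.1184/60 = 78.501973
  S → negative
  Longitude: degrees = first 3 digits = 33, minutes = 24.012; 33 + 24.012/60 = 33.400200
  hemisphere W, so the sign is −
Point 3:
  Lat: 56 + 56.9312/60 = 56.948853
  N ⇒ keep positive
  λ: 31.887′ = 0.531450°; total 23.531450
  W → negative
Point 4:
  Latitude: 80 + 38.814/60 = 80.646900
  S → negative
  Lon: 54.966′ = 0.916100°; total 137.916100
  hemisphere W, so the sign is −
Point 5:
  Latitude: 52′ + 0″ = 52.00000′; 74 + 52.00000/60 = 74.866667
  N ⇒ keep positive
  Lon: 81 + 27/60 + 28.53/3600 = 81.457925
  W → negative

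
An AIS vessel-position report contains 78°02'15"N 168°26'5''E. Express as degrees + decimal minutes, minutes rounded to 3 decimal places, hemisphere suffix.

78° 2.250′ N, 168° 26.083′ E

φ: 2 + 15/60 = 2.25000′
Longitude: seconds/60 = 0.08333; minutes = 26 + 0.08333 = 26.08333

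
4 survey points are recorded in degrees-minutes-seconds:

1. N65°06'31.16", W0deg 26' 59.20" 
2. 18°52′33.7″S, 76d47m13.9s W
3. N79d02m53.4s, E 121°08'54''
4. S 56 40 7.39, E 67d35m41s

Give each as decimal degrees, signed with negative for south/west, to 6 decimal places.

Point 1:
  φ: 6′ + 31.16″ = 6.51933′; 65 + 6.51933/60 = 65.1086556
  N → positive
  Longitude: 26′ + 59.2″ = 26.98667′; 0 + 26.98667/60 = 0.4497778
  W ⇒ negate
Point 2:
  Latitude: 18° + 52/60 + 33.7/3600 = 18 + 0.866667 + 0.009361 = 18.8760278
  S ⇒ negate
  λ: 76° + 47/60 + 13.9/3600 = 76 + 0.783333 + 0.003861 = 76.7871944
  hemisphere W, so the sign is −
Point 3:
  φ: 79° + 2/60 + 53.4/3600 = 79 + 0.033333 + 0.014833 = 79.0481667
  N ⇒ keep positive
  λ: 121° + 8/60 + 54/3600 = 121 + 0.133333 + 0.015000 = 121.1483333
  E ⇒ keep positive
Point 4:
  Latitude: 40′ + 7.39″ = 40.12317′; 56 + 40.12317/60 = 56.6687194
  hemisphere S, so the sign is −
  Longitude: 35′ + 41″ = 35.68333′; 67 + 35.68333/60 = 67.5947222
  E → positive

1. 65.108656, -0.449778
2. -18.876028, -76.787194
3. 79.048167, 121.148333
4. -56.668719, 67.594722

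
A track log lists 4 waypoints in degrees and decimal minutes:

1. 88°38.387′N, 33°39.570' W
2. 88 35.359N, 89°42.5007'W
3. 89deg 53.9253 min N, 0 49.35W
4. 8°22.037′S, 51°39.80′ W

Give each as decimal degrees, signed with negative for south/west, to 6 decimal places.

Point 1:
  Lat: 88 + 38.387/60 = 88.6397833
  N ⇒ keep positive
  λ: 33 + 39.57/60 = 33.6595000
  W → negative
Point 2:
  φ: 35.359′ = 0.589317°; total 88.5893167
  N → positive
  λ: 42.5007′ = 0.708345°; total 89.7083450
  W → negative
Point 3:
  φ: 53.9253′ = 0.898755°; total 89.8987550
  N ⇒ keep positive
  Longitude: 49.35′ = 0.822500°; total 0.8225000
  W → negative
Point 4:
  φ: 8 + 22.037/60 = 8.3672833
  S → negative
  Lon: 39.8′ = 0.663333°; total 51.6633333
  W ⇒ negate

1. 88.639783, -33.659500
2. 88.589317, -89.708345
3. 89.898755, -0.822500
4. -8.367283, -51.663333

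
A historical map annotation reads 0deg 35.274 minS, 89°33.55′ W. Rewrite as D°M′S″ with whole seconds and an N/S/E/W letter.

0°35′16″ S, 89°33′33″ W

φ: fractional minutes 0.27400 × 60 = 16.44″
Longitude: fractional minutes 0.55000 × 60 = 33.00″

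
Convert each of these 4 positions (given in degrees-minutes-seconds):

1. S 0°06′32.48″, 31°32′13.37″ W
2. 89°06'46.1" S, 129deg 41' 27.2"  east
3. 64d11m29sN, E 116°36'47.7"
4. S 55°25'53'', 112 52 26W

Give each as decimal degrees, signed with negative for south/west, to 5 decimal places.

1. -0.10902, -31.53705
2. -89.11281, 129.69089
3. 64.19139, 116.61325
4. -55.43139, -112.87389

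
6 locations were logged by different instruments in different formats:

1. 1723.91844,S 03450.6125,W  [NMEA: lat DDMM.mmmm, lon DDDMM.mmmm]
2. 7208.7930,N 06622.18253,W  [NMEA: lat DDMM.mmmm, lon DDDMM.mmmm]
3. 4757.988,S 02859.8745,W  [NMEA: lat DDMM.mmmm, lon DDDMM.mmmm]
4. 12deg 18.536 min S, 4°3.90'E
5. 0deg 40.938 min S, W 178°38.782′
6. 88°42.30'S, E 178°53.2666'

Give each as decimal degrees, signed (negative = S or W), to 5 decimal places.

Point 1:
  Latitude: degrees = first 2 digits = 17, minutes = 23.91844; 17 + 23.91844/60 = 17.398641
  S → negative
  λ: split at 3 digits → 034° and 50.6125′; 34 + 50.6125/60 = 34.843542
  W ⇒ negate
Point 2:
  φ: degrees = first 2 digits = 72, minutes = 8.793; 72 + 8.793/60 = 72.146550
  N ⇒ keep positive
  Longitude: degrees = first 3 digits = 66, minutes = 22.18253; 66 + 22.18253/60 = 66.369709
  W → negative
Point 3:
  Lat: split at 2 digits → 47° and 57.988′; 47 + 57.988/60 = 47.966467
  hemisphere S, so the sign is −
  Lon: degrees = first 3 digits = 28, minutes = 59.8745; 28 + 59.8745/60 = 28.997908
  hemisphere W, so the sign is −
Point 4:
  Lat: 12 + 18.536/60 = 12.308933
  S → negative
  Longitude: 3.9′ = 0.065000°; total 4.065000
  E → positive
Point 5:
  φ: 0 + 40.938/60 = 0.682300
  hemisphere S, so the sign is −
  Lon: 38.782′ = 0.646367°; total 178.646367
  hemisphere W, so the sign is −
Point 6:
  φ: 42.3′ = 0.705000°; total 88.705000
  hemisphere S, so the sign is −
  Longitude: 53.2666′ = 0.887777°; total 178.887777
  E → positive

1. -17.39864, -34.84354
2. 72.14655, -66.36971
3. -47.96647, -28.99791
4. -12.30893, 4.06500
5. -0.68230, -178.64637
6. -88.70500, 178.88778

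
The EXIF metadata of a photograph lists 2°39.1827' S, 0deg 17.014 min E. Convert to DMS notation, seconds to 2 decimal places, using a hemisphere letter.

2°39′10.96″ S, 0°17′0.84″ E

Latitude: 39.18270′ → 39′ and 0.18270 × 60 = 10.9620″
Longitude: 17.01400′ → 17′ and 0.01400 × 60 = 0.8400″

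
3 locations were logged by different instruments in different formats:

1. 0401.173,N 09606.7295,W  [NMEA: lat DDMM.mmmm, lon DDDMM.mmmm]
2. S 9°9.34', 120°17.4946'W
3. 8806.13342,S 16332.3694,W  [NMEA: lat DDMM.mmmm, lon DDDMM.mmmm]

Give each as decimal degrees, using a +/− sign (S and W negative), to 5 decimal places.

1. 4.01955, -96.11216
2. -9.15567, -120.29158
3. -88.10222, -163.53949

Point 1:
  Lat: split at 2 digits → 04° and 1.173′; 4 + 1.173/60 = 4.019550
  N → positive
  Lon: degrees = first 3 digits = 96, minutes = 6.7295; 96 + 6.7295/60 = 96.112158
  W → negative
Point 2:
  Lat: 9.34′ = 0.155667°; total 9.155667
  S ⇒ negate
  Longitude: 120 + 17.4946/60 = 120.291577
  W ⇒ negate
Point 3:
  Lat: degrees = first 2 digits = 88, minutes = 6.13342; 88 + 6.13342/60 = 88.102224
  S ⇒ negate
  Longitude: degrees = first 3 digits = 163, minutes = 32.3694; 163 + 32.3694/60 = 163.539490
  hemisphere W, so the sign is −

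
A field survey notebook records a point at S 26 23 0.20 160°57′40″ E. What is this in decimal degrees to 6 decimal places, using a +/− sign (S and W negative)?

-26.383389, 160.961111

φ: 26 + 23/60 + 0.2/3600 = 26.3833889
S ⇒ negate
Lon: 160 + 57/60 + 40/3600 = 160.9611111
E → positive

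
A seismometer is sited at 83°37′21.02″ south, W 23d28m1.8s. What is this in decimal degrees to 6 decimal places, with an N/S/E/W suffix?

83.622506° S, 23.467167° W

Lat: 83° + 37/60 + 21.02/3600 = 83 + 0.616667 + 0.005839 = 83.6225056
Longitude: 28′ + 1.8″ = 28.03000′; 23 + 28.03000/60 = 23.4671667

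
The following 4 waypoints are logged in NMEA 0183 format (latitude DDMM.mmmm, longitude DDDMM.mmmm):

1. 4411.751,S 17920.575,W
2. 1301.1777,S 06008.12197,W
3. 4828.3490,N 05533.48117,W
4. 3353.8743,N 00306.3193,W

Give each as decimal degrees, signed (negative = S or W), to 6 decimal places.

1. -44.195850, -179.342917
2. -13.019628, -60.135366
3. 48.472483, -55.558020
4. 33.897905, -3.105322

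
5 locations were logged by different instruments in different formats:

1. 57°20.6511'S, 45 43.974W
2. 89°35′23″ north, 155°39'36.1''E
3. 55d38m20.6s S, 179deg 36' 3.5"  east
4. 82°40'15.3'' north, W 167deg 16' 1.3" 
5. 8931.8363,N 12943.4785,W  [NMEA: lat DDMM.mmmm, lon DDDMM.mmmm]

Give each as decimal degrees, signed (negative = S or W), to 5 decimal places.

Point 1:
  Lat: 57 + 20.6511/60 = 57.344185
  hemisphere S, so the sign is −
  λ: 45 + 43.974/60 = 45.732900
  hemisphere W, so the sign is −
Point 2:
  Latitude: 89 + 35/60 + 23/3600 = 89.589722
  N ⇒ keep positive
  λ: 155° + 39/60 + 36.1/3600 = 155 + 0.650000 + 0.010028 = 155.660028
  E → positive
Point 3:
  Lat: 55° + 38/60 + 20.6/3600 = 55 + 0.633333 + 0.005722 = 55.639056
  hemisphere S, so the sign is −
  Longitude: 36′ + 3.5″ = 36.05833′; 179 + 36.05833/60 = 179.600972
  E → positive
Point 4:
  φ: 40′ + 15.3″ = 40.25500′; 82 + 40.25500/60 = 82.670917
  N ⇒ keep positive
  Longitude: 16′ + 1.3″ = 16.02167′; 167 + 16.02167/60 = 167.267028
  W → negative
Point 5:
  φ: split at 2 digits → 89° and 31.8363′; 89 + 31.8363/60 = 89.530605
  N ⇒ keep positive
  λ: split at 3 digits → 129° and 43.4785′; 129 + 43.4785/60 = 129.724642
  W → negative

1. -57.34419, -45.73290
2. 89.58972, 155.66003
3. -55.63906, 179.60097
4. 82.67092, -167.26703
5. 89.53061, -129.72464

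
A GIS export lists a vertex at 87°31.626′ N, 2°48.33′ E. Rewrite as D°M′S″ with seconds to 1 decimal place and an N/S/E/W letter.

Lat: 31.62600′ → 31′ and 0.62600 × 60 = 37.560″
Lon: fractional minutes 0.33000 × 60 = 19.800″

87°31′37.6″ N, 2°48′19.8″ E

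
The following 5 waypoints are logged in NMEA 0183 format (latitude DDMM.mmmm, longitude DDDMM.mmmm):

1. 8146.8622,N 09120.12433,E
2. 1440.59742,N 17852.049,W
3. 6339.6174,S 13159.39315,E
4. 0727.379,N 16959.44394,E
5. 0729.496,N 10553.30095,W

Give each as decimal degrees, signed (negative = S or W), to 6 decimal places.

1. 81.781037, 91.335406
2. 14.676624, -178.867483
3. -63.660290, 131.989886
4. 7.456317, 169.990732
5. 7.491600, -105.888349

Point 1:
  Lat: degrees = first 2 digits = 81, minutes = 46.8622; 81 + 46.8622/60 = 81.7810367
  N → positive
  Longitude: degrees = first 3 digits = 91, minutes = 20.12433; 91 + 20.12433/60 = 91.3354055
  E ⇒ keep positive
Point 2:
  φ: split at 2 digits → 14° and 40.59742′; 14 + 40.59742/60 = 14.6766237
  N → positive
  Longitude: split at 3 digits → 178° and 52.049′; 178 + 52.049/60 = 178.8674833
  hemisphere W, so the sign is −
Point 3:
  Lat: split at 2 digits → 63° and 39.6174′; 63 + 39.6174/60 = 63.6602900
  S → negative
  Lon: split at 3 digits → 131° and 59.39315′; 131 + 59.39315/60 = 131.9898858
  E → positive
Point 4:
  Lat: split at 2 digits → 07° and 27.379′; 7 + 27.379/60 = 7.4563167
  N ⇒ keep positive
  Longitude: split at 3 digits → 169° and 59.44394′; 169 + 59.44394/60 = 169.9907323
  E → positive
Point 5:
  φ: degrees = first 2 digits = 7, minutes = 29.496; 7 + 29.496/60 = 7.4916000
  N ⇒ keep positive
  λ: degrees = first 3 digits = 105, minutes = 53.30095; 105 + 53.30095/60 = 105.8883492
  hemisphere W, so the sign is −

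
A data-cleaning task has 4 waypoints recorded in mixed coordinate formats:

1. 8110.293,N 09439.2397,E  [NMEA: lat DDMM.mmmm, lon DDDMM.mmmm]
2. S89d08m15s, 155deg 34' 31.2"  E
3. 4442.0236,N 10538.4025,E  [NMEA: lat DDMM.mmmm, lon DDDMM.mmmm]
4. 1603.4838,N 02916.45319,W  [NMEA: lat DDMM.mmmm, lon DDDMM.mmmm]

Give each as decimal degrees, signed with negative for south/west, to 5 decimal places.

1. 81.17155, 94.65400
2. -89.13750, 155.57533
3. 44.70039, 105.64004
4. 16.05806, -29.27422

Point 1:
  Latitude: degrees = first 2 digits = 81, minutes = 10.293; 81 + 10.293/60 = 81.171550
  N → positive
  Lon: degrees = first 3 digits = 94, minutes = 39.2397; 94 + 39.2397/60 = 94.653995
  E ⇒ keep positive
Point 2:
  Latitude: 89° + 8/60 + 15/3600 = 89 + 0.133333 + 0.004167 = 89.137500
  S → negative
  λ: 155° + 34/60 + 31.2/3600 = 155 + 0.566667 + 0.008667 = 155.575333
  E ⇒ keep positive
Point 3:
  Lat: split at 2 digits → 44° and 42.0236′; 44 + 42.0236/60 = 44.700393
  N ⇒ keep positive
  Longitude: degrees = first 3 digits = 105, minutes = 38.4025; 105 + 38.4025/60 = 105.640042
  E → positive
Point 4:
  Lat: degrees = first 2 digits = 16, minutes = 3.4838; 16 + 3.4838/60 = 16.058063
  N → positive
  Lon: split at 3 digits → 029° and 16.45319′; 29 + 16.45319/60 = 29.274220
  W ⇒ negate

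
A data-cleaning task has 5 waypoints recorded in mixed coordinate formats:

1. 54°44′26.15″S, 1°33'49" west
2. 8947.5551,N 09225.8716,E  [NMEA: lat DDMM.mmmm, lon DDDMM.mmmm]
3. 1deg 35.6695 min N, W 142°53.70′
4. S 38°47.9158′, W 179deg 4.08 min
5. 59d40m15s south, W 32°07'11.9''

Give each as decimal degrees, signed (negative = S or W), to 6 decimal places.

1. -54.740597, -1.563611
2. 89.792585, 92.431193
3. 1.594492, -142.895000
4. -38.798597, -179.068000
5. -59.670833, -32.119972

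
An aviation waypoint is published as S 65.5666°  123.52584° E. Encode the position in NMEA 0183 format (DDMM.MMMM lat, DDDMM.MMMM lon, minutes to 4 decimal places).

Latitude: fractional part 0.566600 → 33.996000 minutes
λ: fractional part 0.525840 → 31.550400 minutes

6533.9960,S / 12331.5504,E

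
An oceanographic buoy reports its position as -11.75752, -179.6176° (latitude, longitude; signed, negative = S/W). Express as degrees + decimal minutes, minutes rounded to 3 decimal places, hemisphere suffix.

Latitude is negative → S; |value| = 11.757520
φ: fractional part 0.757520 → 45.45120 minutes
Longitude is negative → W; |value| = 179.617600
Lon: 179° + 0.617600 × 60 = 179° 37.05600′

11° 45.451′ S, 179° 37.056′ W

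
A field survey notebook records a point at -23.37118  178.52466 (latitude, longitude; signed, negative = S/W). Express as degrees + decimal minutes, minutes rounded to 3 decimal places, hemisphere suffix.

23° 22.271′ S, 178° 31.480′ E

Latitude is negative → S; |value| = 23.371180
φ: fractional part 0.371180 → 22.27080 minutes
Lon: 178° + 0.524660 × 60 = 178° 31.47960′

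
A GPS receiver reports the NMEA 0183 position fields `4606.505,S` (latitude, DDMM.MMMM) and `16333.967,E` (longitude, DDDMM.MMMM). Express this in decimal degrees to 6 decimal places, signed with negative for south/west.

-46.108417, 163.566117

φ: split at 2 digits → 46° and 6.505′; 46 + 6.505/60 = 46.1084167
hemisphere S, so the sign is −
λ: split at 3 digits → 163° and 33.967′; 163 + 33.967/60 = 163.5661167
E ⇒ keep positive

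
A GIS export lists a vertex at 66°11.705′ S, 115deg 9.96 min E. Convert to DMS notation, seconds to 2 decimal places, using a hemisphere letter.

66°11′42.30″ S, 115°09′57.60″ E

Lat: 11.70500′ → 11′ and 0.70500 × 60 = 42.3000″
λ: fractional minutes 0.96000 × 60 = 57.6000″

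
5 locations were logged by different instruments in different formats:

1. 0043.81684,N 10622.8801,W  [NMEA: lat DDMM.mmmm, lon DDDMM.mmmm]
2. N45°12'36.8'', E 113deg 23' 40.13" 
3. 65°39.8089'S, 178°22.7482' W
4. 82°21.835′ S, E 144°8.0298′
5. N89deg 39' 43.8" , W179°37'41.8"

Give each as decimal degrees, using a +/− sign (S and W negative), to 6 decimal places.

Point 1:
  Lat: split at 2 digits → 00° and 43.81684′; 0 + 43.81684/60 = 0.7302807
  N ⇒ keep positive
  Longitude: split at 3 digits → 106° and 22.8801′; 106 + 22.8801/60 = 106.3813350
  hemisphere W, so the sign is −
Point 2:
  Latitude: 12′ + 36.8″ = 12.61333′; 45 + 12.61333/60 = 45.2102222
  N → positive
  λ: 113° + 23/60 + 40.13/3600 = 113 + 0.383333 + 0.011147 = 113.3944806
  E ⇒ keep positive
Point 3:
  φ: 39.8089′ = 0.663482°; total 65.6634817
  hemisphere S, so the sign is −
  Lon: 178 + 22.7482/60 = 178.3791367
  hemisphere W, so the sign is −
Point 4:
  φ: 21.835′ = 0.363917°; total 82.3639167
  S → negative
  λ: 144 + 8.0298/60 = 144.1338300
  E ⇒ keep positive
Point 5:
  Lat: 89° + 39/60 + 43.8/3600 = 89 + 0.650000 + 0.012167 = 89.6621667
  N ⇒ keep positive
  Lon: 37′ + 41.8″ = 37.69667′; 179 + 37.69667/60 = 179.6282778
  W ⇒ negate

1. 0.730281, -106.381335
2. 45.210222, 113.394481
3. -65.663482, -178.379137
4. -82.363917, 144.133830
5. 89.662167, -179.628278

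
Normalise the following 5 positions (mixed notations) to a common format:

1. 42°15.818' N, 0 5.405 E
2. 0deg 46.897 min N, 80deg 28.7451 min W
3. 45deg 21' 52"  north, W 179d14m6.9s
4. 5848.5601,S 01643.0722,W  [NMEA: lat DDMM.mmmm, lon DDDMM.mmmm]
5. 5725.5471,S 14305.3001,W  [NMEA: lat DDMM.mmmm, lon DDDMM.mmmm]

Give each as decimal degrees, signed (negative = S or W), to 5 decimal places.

1. 42.26363, 0.09008
2. 0.78162, -80.47909
3. 45.36444, -179.23525
4. -58.80934, -16.71787
5. -57.42579, -143.08834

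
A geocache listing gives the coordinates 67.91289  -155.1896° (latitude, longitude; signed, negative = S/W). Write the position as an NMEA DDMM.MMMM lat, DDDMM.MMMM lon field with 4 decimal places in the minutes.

φ: minutes = (67.912890 − 67) × 60 = 54.773400
Longitude is negative → W; |value| = 155.189600
Lon: 155° + 0.189600 × 60 = 155° 11.376000′

6754.7734,N / 15511.3760,W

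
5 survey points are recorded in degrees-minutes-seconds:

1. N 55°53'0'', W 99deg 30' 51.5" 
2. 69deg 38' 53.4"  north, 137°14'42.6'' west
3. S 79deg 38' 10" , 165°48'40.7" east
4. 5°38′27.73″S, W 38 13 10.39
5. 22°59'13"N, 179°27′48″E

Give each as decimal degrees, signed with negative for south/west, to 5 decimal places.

1. 55.88333, -99.51431
2. 69.64817, -137.24517
3. -79.63611, 165.81131
4. -5.64104, -38.21955
5. 22.98694, 179.46333

Point 1:
  Lat: 55° + 53/60 + 0/3600 = 55 + 0.883333 + 0.000000 = 55.883333
  N → positive
  Lon: 99° + 30/60 + 51.5/3600 = 99 + 0.500000 + 0.014306 = 99.514306
  W → negative
Point 2:
  Lat: 38′ + 53.4″ = 38.89000′; 69 + 38.89000/60 = 69.648167
  N → positive
  Lon: 137 + 14/60 + 42.6/3600 = 137.245167
  W → negative
Point 3:
  Latitude: 79° + 38/60 + 10/3600 = 79 + 0.633333 + 0.002778 = 79.636111
  hemisphere S, so the sign is −
  Longitude: 165° + 48/60 + 40.7/3600 = 165 + 0.800000 + 0.011306 = 165.811306
  E → positive
Point 4:
  Latitude: 5 + 38/60 + 27.73/3600 = 5.641036
  hemisphere S, so the sign is −
  Lon: 13′ + 10.39″ = 13.17317′; 38 + 13.17317/60 = 38.219553
  W ⇒ negate
Point 5:
  Latitude: 22 + 59/60 + 13/3600 = 22.986944
  N ⇒ keep positive
  Lon: 27′ + 48″ = 27.80000′; 179 + 27.80000/60 = 179.463333
  E → positive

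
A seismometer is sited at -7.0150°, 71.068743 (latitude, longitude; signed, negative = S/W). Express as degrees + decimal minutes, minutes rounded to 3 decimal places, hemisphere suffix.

7° 0.900′ S, 71° 4.125′ E

Latitude is negative → S; |value| = 7.015000
Lat: 7° + 0.015000 × 60 = 7° 0.90000′
Lon: fractional part 0.068743 → 4.12458 minutes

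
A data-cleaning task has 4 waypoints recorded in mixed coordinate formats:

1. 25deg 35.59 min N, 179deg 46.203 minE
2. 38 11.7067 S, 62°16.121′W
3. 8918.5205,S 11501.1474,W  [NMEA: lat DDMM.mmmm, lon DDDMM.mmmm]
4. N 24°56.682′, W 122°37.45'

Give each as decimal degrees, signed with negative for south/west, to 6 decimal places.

Point 1:
  Latitude: 35.59′ = 0.593167°; total 25.5931667
  N ⇒ keep positive
  Lon: 179 + 46.203/60 = 179.7700500
  E → positive
Point 2:
  φ: 11.7067′ = 0.195112°; total 38.1951117
  S ⇒ negate
  Longitude: 16.121′ = 0.268683°; total 62.2686833
  W → negative
Point 3:
  Latitude: split at 2 digits → 89° and 18.5205′; 89 + 18.5205/60 = 89.3086750
  S ⇒ negate
  λ: degrees = first 3 digits = 115, minutes = 1.1474; 115 + 1.1474/60 = 115.0191233
  hemisphere W, so the sign is −
Point 4:
  Latitude: 24 + 56.682/60 = 24.9447000
  N → positive
  Lon: 37.45′ = 0.624167°; total 122.6241667
  W ⇒ negate

1. 25.593167, 179.770050
2. -38.195112, -62.268683
3. -89.308675, -115.019123
4. 24.944700, -122.624167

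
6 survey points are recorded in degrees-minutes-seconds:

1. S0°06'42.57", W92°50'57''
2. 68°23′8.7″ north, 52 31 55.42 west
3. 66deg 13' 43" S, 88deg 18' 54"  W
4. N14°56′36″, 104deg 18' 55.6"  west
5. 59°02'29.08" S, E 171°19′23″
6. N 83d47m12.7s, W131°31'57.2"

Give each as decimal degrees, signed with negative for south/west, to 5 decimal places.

Point 1:
  Lat: 6′ + 42.57″ = 6.70950′; 0 + 6.70950/60 = 0.111825
  hemisphere S, so the sign is −
  λ: 92 + 50/60 + 57/3600 = 92.849167
  W ⇒ negate
Point 2:
  Latitude: 68° + 23/60 + 8.7/3600 = 68 + 0.383333 + 0.002417 = 68.385750
  N ⇒ keep positive
  Lon: 52° + 31/60 + 55.42/3600 = 52 + 0.516667 + 0.015394 = 52.532061
  W ⇒ negate
Point 3:
  Latitude: 66° + 13/60 + 43/3600 = 66 + 0.216667 + 0.011944 = 66.228611
  S → negative
  Longitude: 88 + 18/60 + 54/3600 = 88.315000
  W → negative
Point 4:
  Lat: 56′ + 36″ = 56.60000′; 14 + 56.60000/60 = 14.943333
  N → positive
  λ: 104° + 18/60 + 55.6/3600 = 104 + 0.300000 + 0.015444 = 104.315444
  hemisphere W, so the sign is −
Point 5:
  Latitude: 59 + 2/60 + 29.08/3600 = 59.041411
  hemisphere S, so the sign is −
  λ: 171 + 19/60 + 23/3600 = 171.323056
  E → positive
Point 6:
  Latitude: 47′ + 12.7″ = 47.21167′; 83 + 47.21167/60 = 83.786861
  N ⇒ keep positive
  Longitude: 31′ + 57.2″ = 31.95333′; 131 + 31.95333/60 = 131.532556
  W → negative

1. -0.11183, -92.84917
2. 68.38575, -52.53206
3. -66.22861, -88.31500
4. 14.94333, -104.31544
5. -59.04141, 171.32306
6. 83.78686, -131.53256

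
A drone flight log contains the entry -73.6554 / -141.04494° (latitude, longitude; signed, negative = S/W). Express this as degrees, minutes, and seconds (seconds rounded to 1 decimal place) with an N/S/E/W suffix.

73°39′19.4″ S, 141°02′41.8″ W

Latitude is negative → S; |value| = 73.655400
Lat: whole degrees 73; 39.32400′ → 39′ and 19.440″
Longitude is negative → W; |value| = 141.044940
Longitude: 0.044940 × 60 = 2.69640′ → 2′, remainder × 60 = 41.784″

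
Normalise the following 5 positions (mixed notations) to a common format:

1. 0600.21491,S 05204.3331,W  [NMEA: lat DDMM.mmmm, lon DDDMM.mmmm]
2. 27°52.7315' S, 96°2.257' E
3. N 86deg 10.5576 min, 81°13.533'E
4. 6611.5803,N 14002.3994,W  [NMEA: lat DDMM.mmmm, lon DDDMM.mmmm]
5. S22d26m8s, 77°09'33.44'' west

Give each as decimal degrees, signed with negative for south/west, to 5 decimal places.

Point 1:
  Latitude: split at 2 digits → 06° and 0.21491′; 6 + 0.21491/60 = 6.003582
  S ⇒ negate
  λ: degrees = first 3 digits = 52, minutes = 4.3331; 52 + 4.3331/60 = 52.072218
  W → negative
Point 2:
  φ: 52.7315′ = 0.878858°; total 27.878858
  hemisphere S, so the sign is −
  Longitude: 96 + 2.257/60 = 96.037617
  E → positive
Point 3:
  Latitude: 10.5576′ = 0.175960°; total 86.175960
  N → positive
  Lon: 81 + 13.533/60 = 81.225550
  E ⇒ keep positive
Point 4:
  Latitude: degrees = first 2 digits = 66, minutes = 11.5803; 66 + 11.5803/60 = 66.193005
  N → positive
  λ: split at 3 digits → 140° and 2.3994′; 140 + 2.3994/60 = 140.039990
  hemisphere W, so the sign is −
Point 5:
  Lat: 22° + 26/60 + 8/3600 = 22 + 0.433333 + 0.002222 = 22.435556
  hemisphere S, so the sign is −
  λ: 77 + 9/60 + 33.44/3600 = 77.159289
  W → negative

1. -6.00358, -52.07222
2. -27.87886, 96.03762
3. 86.17596, 81.22555
4. 66.19301, -140.03999
5. -22.43556, -77.15929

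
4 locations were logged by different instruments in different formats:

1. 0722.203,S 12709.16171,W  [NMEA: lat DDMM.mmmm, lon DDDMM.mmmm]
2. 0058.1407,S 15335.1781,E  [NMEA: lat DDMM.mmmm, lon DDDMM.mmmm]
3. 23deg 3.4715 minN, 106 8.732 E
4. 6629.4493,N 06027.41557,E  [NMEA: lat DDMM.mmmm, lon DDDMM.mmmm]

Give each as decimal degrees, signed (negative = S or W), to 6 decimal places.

1. -7.370050, -127.152695
2. -0.969012, 153.586302
3. 23.057858, 106.145533
4. 66.490822, 60.456926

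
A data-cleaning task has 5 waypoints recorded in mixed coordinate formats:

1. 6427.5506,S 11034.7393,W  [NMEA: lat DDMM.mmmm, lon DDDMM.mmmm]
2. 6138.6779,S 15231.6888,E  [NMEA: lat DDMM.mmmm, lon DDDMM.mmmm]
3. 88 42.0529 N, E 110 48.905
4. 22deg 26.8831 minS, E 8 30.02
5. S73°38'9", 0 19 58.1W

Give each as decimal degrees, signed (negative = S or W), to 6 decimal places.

1. -64.459177, -110.578988
2. -61.644632, 152.528147
3. 88.700882, 110.815083
4. -22.448052, 8.500333
5. -73.635833, -0.332806

Point 1:
  Latitude: split at 2 digits → 64° and 27.5506′; 64 + 27.5506/60 = 64.4591767
  S → negative
  λ: split at 3 digits → 110° and 34.7393′; 110 + 34.7393/60 = 110.5789883
  W → negative
Point 2:
  φ: degrees = first 2 digits = 61, minutes = 38.6779; 61 + 38.6779/60 = 61.6446317
  S → negative
  λ: degrees = first 3 digits = 152, minutes = 31.6888; 152 + 31.6888/60 = 152.5281467
  E → positive
Point 3:
  φ: 88 + 42.0529/60 = 88.7008817
  N ⇒ keep positive
  Longitude: 110 + 48.905/60 = 110.8150833
  E → positive
Point 4:
  Latitude: 26.8831′ = 0.448052°; total 22.4480517
  hemisphere S, so the sign is −
  λ: 30.02′ = 0.500333°; total 8.5003333
  E → positive
Point 5:
  Latitude: 73° + 38/60 + 9/3600 = 73 + 0.633333 + 0.002500 = 73.6358333
  S → negative
  Longitude: 0° + 19/60 + 58.1/3600 = 0 + 0.316667 + 0.016139 = 0.3328056
  hemisphere W, so the sign is −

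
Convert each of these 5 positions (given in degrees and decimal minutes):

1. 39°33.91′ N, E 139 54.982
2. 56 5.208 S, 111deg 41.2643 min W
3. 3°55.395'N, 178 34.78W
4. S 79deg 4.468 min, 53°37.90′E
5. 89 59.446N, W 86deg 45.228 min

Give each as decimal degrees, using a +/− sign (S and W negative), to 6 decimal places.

1. 39.565167, 139.916367
2. -56.086800, -111.687738
3. 3.923250, -178.579667
4. -79.074467, 53.631667
5. 89.990767, -86.753800

Point 1:
  φ: 39 + 33.91/60 = 39.5651667
  N → positive
  λ: 54.982′ = 0.916367°; total 139.9163667
  E ⇒ keep positive
Point 2:
  Lat: 5.208′ = 0.086800°; total 56.0868000
  S ⇒ negate
  Longitude: 111 + 41.2643/60 = 111.6877383
  W → negative
Point 3:
  Lat: 55.395′ = 0.923250°; total 3.9232500
  N → positive
  Longitude: 34.78′ = 0.579667°; total 178.5796667
  W ⇒ negate
Point 4:
  φ: 4.468′ = 0.074467°; total 79.0744667
  S → negative
  Lon: 53 + 37.9/60 = 53.6316667
  E → positive
Point 5:
  Lat: 59.446′ = 0.990767°; total 89.9907667
  N ⇒ keep positive
  Lon: 86 + 45.228/60 = 86.7538000
  hemisphere W, so the sign is −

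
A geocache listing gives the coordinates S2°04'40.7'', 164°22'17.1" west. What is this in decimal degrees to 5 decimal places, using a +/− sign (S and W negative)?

-2.07797, -164.37142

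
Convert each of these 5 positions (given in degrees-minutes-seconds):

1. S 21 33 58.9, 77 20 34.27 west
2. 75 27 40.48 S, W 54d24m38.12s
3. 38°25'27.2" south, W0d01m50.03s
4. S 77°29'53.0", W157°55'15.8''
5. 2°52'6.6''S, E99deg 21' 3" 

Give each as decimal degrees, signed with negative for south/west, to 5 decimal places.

Point 1:
  φ: 21° + 33/60 + 58.9/3600 = 21 + 0.550000 + 0.016361 = 21.566361
  hemisphere S, so the sign is −
  Longitude: 77° + 20/60 + 34.27/3600 = 77 + 0.333333 + 0.009519 = 77.342853
  hemisphere W, so the sign is −
Point 2:
  Latitude: 27′ + 40.48″ = 27.67467′; 75 + 27.67467/60 = 75.461244
  S → negative
  Longitude: 54 + 24/60 + 38.12/3600 = 54.410589
  W ⇒ negate
Point 3:
  Latitude: 25′ + 27.2″ = 25.45333′; 38 + 25.45333/60 = 38.424222
  S → negative
  Longitude: 1′ + 50.03″ = 1.83383′; 0 + 1.83383/60 = 0.030564
  W ⇒ negate
Point 4:
  φ: 29′ + 53″ = 29.88333′; 77 + 29.88333/60 = 77.498056
  S → negative
  λ: 157° + 55/60 + 15.8/3600 = 157 + 0.916667 + 0.004389 = 157.921056
  W ⇒ negate
Point 5:
  Lat: 2 + 52/60 + 6.6/3600 = 2.868500
  hemisphere S, so the sign is −
  λ: 99 + 21/60 + 3/3600 = 99.350833
  E ⇒ keep positive

1. -21.56636, -77.34285
2. -75.46124, -54.41059
3. -38.42422, -0.03056
4. -77.49806, -157.92106
5. -2.86850, 99.35083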